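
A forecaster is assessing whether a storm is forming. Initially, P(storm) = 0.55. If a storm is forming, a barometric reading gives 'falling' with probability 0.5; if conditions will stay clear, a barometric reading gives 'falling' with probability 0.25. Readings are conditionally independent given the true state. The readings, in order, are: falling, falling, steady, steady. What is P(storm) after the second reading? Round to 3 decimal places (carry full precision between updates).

Apply Bayes' rule sequentially, carrying P(storm) forward.
After 'falling': P(storm) = 0.5·0.5500 / (0.5·0.5500 + 0.25·0.4500) ≈ 0.7097
After 'falling': P(storm) = 0.5·0.7097 / (0.5·0.7097 + 0.25·0.2903) ≈ 0.8302

0.830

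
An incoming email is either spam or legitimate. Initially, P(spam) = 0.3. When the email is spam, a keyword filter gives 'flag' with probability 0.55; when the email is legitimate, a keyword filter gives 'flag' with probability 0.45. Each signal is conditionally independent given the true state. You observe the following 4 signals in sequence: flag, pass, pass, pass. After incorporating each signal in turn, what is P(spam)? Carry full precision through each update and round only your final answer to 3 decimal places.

0.223

Each posterior becomes the prior for the next update.
After 'flag': P(spam) = 0.55·0.3000 / (0.55·0.3000 + 0.45·0.7000) ≈ 0.3438
After 'pass': P(spam) = 0.45·0.3438 / (0.45·0.3438 + 0.55·0.6562) ≈ 0.3000
After 'pass': P(spam) = 0.45·0.3000 / (0.45·0.3000 + 0.55·0.7000) ≈ 0.2596
After 'pass': P(spam) = 0.45·0.2596 / (0.45·0.2596 + 0.55·0.7404) ≈ 0.2229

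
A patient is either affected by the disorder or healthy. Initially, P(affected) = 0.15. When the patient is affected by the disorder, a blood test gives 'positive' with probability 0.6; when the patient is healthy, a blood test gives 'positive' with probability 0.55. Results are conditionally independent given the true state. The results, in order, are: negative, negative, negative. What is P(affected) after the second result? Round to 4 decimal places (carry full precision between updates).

0.1224

After 'negative': P(affected) = 0.4·0.1500 / (0.4·0.1500 + 0.45·0.8500) ≈ 0.1356
After 'negative': P(affected) = 0.4·0.1356 / (0.4·0.1356 + 0.45·0.8644) ≈ 0.1224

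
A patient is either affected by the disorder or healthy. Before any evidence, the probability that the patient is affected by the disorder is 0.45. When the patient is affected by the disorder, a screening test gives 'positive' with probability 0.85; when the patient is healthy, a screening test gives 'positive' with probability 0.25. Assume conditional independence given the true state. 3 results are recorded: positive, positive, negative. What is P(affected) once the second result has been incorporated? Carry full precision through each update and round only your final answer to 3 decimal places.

0.904

Each posterior becomes the prior for the next update.
After 'positive': P(affected) = 0.85·0.4500 / (0.85·0.4500 + 0.25·0.5500) ≈ 0.7356
After 'positive': P(affected) = 0.85·0.7356 / (0.85·0.7356 + 0.25·0.2644) ≈ 0.9044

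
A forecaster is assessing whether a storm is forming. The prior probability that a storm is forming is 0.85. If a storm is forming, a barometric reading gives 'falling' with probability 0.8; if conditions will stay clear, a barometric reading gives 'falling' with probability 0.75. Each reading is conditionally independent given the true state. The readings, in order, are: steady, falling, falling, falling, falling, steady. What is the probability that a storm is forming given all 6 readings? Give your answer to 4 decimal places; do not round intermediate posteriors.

After 'steady': P(storm) = 0.2·0.8500 / (0.2·0.8500 + 0.25·0.1500) ≈ 0.8193
After 'falling': P(storm) = 0.8·0.8193 / (0.8·0.8193 + 0.75·0.1807) ≈ 0.8286
After 'falling': P(storm) = 0.8·0.8286 / (0.8·0.8286 + 0.75·0.1714) ≈ 0.8376
After 'falling': P(storm) = 0.8·0.8376 / (0.8·0.8376 + 0.75·0.1624) ≈ 0.8462
After 'falling': P(storm) = 0.8·0.8462 / (0.8·0.8462 + 0.75·0.1538) ≈ 0.8544
After 'steady': P(storm) = 0.2·0.8544 / (0.2·0.8544 + 0.25·0.1456) ≈ 0.8244

0.8244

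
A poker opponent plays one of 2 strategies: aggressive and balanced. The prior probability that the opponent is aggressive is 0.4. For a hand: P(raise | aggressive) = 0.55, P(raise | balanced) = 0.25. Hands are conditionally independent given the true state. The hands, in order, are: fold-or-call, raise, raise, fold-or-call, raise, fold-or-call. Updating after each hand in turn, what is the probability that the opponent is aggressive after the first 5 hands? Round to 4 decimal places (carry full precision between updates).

0.7187

Apply Bayes' rule sequentially, carrying P(aggressive) forward.
After 'fold-or-call': P(aggressive) = 0.45·0.4000 / (0.45·0.4000 + 0.75·0.6000) ≈ 0.2857
After 'raise': P(aggressive) = 0.55·0.2857 / (0.55·0.2857 + 0.25·0.7143) ≈ 0.4681
After 'raise': P(aggressive) = 0.55·0.4681 / (0.55·0.4681 + 0.25·0.5319) ≈ 0.6594
After 'fold-or-call': P(aggressive) = 0.45·0.6594 / (0.45·0.6594 + 0.75·0.3406) ≈ 0.5374
After 'raise': P(aggressive) = 0.55·0.5374 / (0.55·0.5374 + 0.25·0.4626) ≈ 0.7187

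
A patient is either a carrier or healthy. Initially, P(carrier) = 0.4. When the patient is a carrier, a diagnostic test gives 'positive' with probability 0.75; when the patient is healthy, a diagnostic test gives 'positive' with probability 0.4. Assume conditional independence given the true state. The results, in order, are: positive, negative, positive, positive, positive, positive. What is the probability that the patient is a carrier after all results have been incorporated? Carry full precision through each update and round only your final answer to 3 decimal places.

After 'positive': P(carrier) = 0.75·0.4000 / (0.75·0.4000 + 0.4·0.6000) ≈ 0.5556
After 'negative': P(carrier) = 0.25·0.5556 / (0.25·0.5556 + 0.6·0.4444) ≈ 0.3425
After 'positive': P(carrier) = 0.75·0.3425 / (0.75·0.3425 + 0.4·0.6575) ≈ 0.4941
After 'positive': P(carrier) = 0.75·0.4941 / (0.75·0.4941 + 0.4·0.5059) ≈ 0.6468
After 'positive': P(carrier) = 0.75·0.6468 / (0.75·0.6468 + 0.4·0.3532) ≈ 0.7744
After 'positive': P(carrier) = 0.75·0.7744 / (0.75·0.7744 + 0.4·0.2256) ≈ 0.8655

0.866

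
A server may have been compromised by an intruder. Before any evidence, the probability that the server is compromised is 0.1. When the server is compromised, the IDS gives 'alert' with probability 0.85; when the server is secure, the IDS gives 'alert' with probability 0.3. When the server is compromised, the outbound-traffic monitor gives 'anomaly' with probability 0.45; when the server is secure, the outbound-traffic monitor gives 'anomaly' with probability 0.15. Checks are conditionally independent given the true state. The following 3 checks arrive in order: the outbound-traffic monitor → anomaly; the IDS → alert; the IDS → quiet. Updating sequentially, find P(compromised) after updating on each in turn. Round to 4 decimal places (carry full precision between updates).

After the outbound-traffic monitor='anomaly': P(compromised) = 0.45·0.1000 / (0.45·0.1000 + 0.15·0.9000) ≈ 0.2500
After the IDS='alert': P(compromised) = 0.85·0.2500 / (0.85·0.2500 + 0.3·0.7500) ≈ 0.4857
After the IDS='quiet': P(compromised) = 0.15·0.4857 / (0.15·0.4857 + 0.7·0.5143) ≈ 0.1683

0.1683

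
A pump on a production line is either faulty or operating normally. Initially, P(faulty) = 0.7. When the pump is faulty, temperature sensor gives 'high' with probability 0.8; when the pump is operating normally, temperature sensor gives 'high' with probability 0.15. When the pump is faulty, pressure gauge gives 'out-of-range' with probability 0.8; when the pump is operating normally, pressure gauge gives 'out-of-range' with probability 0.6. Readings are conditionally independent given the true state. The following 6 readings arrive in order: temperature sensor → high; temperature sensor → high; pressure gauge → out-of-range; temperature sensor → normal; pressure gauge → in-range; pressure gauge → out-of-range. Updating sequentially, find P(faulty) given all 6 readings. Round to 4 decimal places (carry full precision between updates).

0.9328

After temperature sensor='high': P(faulty) = 0.8·0.7000 / (0.8·0.7000 + 0.15·0.3000) ≈ 0.9256
After temperature sensor='high': P(faulty) = 0.8·0.9256 / (0.8·0.9256 + 0.15·0.0744) ≈ 0.9852
After pressure gauge='out-of-range': P(faulty) = 0.8·0.9852 / (0.8·0.9852 + 0.6·0.0148) ≈ 0.9888
After temperature sensor='normal': P(faulty) = 0.2·0.9888 / (0.2·0.9888 + 0.85·0.0112) ≈ 0.9542
After pressure gauge='in-range': P(faulty) = 0.2·0.9542 / (0.2·0.9542 + 0.4·0.0458) ≈ 0.9124
After pressure gauge='out-of-range': P(faulty) = 0.8·0.9124 / (0.8·0.9124 + 0.6·0.0876) ≈ 0.9328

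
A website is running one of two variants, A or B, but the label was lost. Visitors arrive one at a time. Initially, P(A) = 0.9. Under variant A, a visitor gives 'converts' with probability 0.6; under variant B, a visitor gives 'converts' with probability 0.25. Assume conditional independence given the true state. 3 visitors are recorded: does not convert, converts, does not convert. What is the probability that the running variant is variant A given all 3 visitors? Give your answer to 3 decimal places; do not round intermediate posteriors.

After 'does not convert': P(A) = 0.4·0.9000 / (0.4·0.9000 + 0.75·0.1000) ≈ 0.8276
After 'converts': P(A) = 0.6·0.8276 / (0.6·0.8276 + 0.25·0.1724) ≈ 0.9201
After 'does not convert': P(A) = 0.4·0.9201 / (0.4·0.9201 + 0.75·0.0799) ≈ 0.8600

0.860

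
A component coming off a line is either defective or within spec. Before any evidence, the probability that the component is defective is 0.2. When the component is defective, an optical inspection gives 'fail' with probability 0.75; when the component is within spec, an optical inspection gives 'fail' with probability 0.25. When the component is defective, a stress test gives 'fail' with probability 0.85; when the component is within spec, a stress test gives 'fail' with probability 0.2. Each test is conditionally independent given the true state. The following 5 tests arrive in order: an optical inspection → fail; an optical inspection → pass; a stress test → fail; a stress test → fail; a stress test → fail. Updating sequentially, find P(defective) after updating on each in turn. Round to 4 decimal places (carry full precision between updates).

Each posterior becomes the prior for the next update.
After an optical inspection='fail': P(defective) = 0.75·0.2000 / (0.75·0.2000 + 0.25·0.8000) ≈ 0.4286
After an optical inspection='pass': P(defective) = 0.25·0.4286 / (0.25·0.4286 + 0.75·0.5714) ≈ 0.2000
After a stress test='fail': P(defective) = 0.85·0.2000 / (0.85·0.2000 + 0.2·0.8000) ≈ 0.5152
After a stress test='fail': P(defective) = 0.85·0.5152 / (0.85·0.5152 + 0.2·0.4848) ≈ 0.8187
After a stress test='fail': P(defective) = 0.85·0.8187 / (0.85·0.8187 + 0.2·0.1813) ≈ 0.9505

0.9505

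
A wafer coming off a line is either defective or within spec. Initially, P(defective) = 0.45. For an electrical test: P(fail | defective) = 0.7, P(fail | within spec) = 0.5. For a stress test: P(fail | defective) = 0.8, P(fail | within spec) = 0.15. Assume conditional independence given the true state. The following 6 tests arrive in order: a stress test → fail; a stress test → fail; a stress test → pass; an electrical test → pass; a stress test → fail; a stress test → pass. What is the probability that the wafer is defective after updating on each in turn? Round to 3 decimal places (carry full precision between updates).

After a stress test='fail': P(defective) = 0.8·0.4500 / (0.8·0.4500 + 0.15·0.5500) ≈ 0.8136
After a stress test='fail': P(defective) = 0.8·0.8136 / (0.8·0.8136 + 0.15·0.1864) ≈ 0.9588
After a stress test='pass': P(defective) = 0.2·0.9588 / (0.2·0.9588 + 0.85·0.0412) ≈ 0.8456
After an electrical test='pass': P(defective) = 0.3·0.8456 / (0.3·0.8456 + 0.5·0.1544) ≈ 0.7667
After a stress test='fail': P(defective) = 0.8·0.7667 / (0.8·0.7667 + 0.15·0.2333) ≈ 0.9460
After a stress test='pass': P(defective) = 0.2·0.9460 / (0.2·0.9460 + 0.85·0.0540) ≈ 0.8048

0.805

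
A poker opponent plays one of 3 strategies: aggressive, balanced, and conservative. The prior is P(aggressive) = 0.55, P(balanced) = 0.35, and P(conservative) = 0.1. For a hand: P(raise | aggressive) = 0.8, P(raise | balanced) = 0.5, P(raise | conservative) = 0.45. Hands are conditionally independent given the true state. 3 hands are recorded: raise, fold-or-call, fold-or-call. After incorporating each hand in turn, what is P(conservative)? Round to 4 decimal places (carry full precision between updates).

After 'raise': normaliser = 0.8·0.5500 + 0.5·0.3500 + 0.45·0.1000; P(aggressive) ≈ 0.6667, P(balanced) ≈ 0.2652, P(conservative) ≈ 0.0682
After 'fold-or-call': normaliser = 0.2·0.6667 + 0.5·0.2652 + 0.55·0.0682; P(aggressive) ≈ 0.4395, P(balanced) ≈ 0.4370, P(conservative) ≈ 0.1236
After 'fold-or-call': normaliser = 0.2·0.4395 + 0.5·0.4370 + 0.55·0.1236; P(aggressive) ≈ 0.2348, P(balanced) ≈ 0.5836, P(conservative) ≈ 0.1816

0.1816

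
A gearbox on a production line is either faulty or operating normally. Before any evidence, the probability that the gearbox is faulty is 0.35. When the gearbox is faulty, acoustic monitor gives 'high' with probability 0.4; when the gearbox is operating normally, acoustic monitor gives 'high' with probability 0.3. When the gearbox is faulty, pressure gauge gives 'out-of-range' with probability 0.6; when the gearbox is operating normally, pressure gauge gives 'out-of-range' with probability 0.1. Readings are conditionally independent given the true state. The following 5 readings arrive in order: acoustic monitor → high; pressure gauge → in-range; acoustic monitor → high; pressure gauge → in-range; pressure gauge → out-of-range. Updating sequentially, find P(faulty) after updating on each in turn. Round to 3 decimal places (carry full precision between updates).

0.532

After acoustic monitor='high': P(faulty) = 0.4·0.3500 / (0.4·0.3500 + 0.3·0.6500) ≈ 0.4179
After pressure gauge='in-range': P(faulty) = 0.4·0.4179 / (0.4·0.4179 + 0.9·0.5821) ≈ 0.2419
After acoustic monitor='high': P(faulty) = 0.4·0.2419 / (0.4·0.2419 + 0.3·0.7581) ≈ 0.2985
After pressure gauge='in-range': P(faulty) = 0.4·0.2985 / (0.4·0.2985 + 0.9·0.7015) ≈ 0.1590
After pressure gauge='out-of-range': P(faulty) = 0.6·0.1590 / (0.6·0.1590 + 0.1·0.8410) ≈ 0.5315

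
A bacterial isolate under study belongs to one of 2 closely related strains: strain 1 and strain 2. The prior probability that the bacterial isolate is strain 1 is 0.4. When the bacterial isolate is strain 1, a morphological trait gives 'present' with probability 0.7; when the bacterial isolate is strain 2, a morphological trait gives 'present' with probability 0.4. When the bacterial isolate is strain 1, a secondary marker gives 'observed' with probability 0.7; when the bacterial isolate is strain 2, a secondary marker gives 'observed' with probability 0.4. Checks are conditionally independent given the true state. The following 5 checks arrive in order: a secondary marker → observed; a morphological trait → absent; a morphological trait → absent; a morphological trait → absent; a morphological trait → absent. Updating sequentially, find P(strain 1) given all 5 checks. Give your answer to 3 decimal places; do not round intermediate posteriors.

Each posterior becomes the prior for the next update.
After a secondary marker='observed': P(strain 1) = 0.7·0.4000 / (0.7·0.4000 + 0.4·0.6000) ≈ 0.5385
After a morphological trait='absent': P(strain 1) = 0.3·0.5385 / (0.3·0.5385 + 0.6·0.4615) ≈ 0.3684
After a morphological trait='absent': P(strain 1) = 0.3·0.3684 / (0.3·0.3684 + 0.6·0.6316) ≈ 0.2258
After a morphological trait='absent': P(strain 1) = 0.3·0.2258 / (0.3·0.2258 + 0.6·0.7742) ≈ 0.1273
After a morphological trait='absent': P(strain 1) = 0.3·0.1273 / (0.3·0.1273 + 0.6·0.8727) ≈ 0.0680

0.068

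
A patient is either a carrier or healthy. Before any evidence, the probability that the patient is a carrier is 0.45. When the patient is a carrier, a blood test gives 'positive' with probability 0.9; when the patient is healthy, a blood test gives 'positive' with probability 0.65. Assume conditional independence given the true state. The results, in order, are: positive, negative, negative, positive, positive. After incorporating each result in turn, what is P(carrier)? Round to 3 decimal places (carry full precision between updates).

0.151

After 'positive': P(carrier) = 0.9·0.4500 / (0.9·0.4500 + 0.65·0.5500) ≈ 0.5311
After 'negative': P(carrier) = 0.1·0.5311 / (0.1·0.5311 + 0.35·0.4689) ≈ 0.2445
After 'negative': P(carrier) = 0.1·0.2445 / (0.1·0.2445 + 0.35·0.7555) ≈ 0.0847
After 'positive': P(carrier) = 0.9·0.0847 / (0.9·0.0847 + 0.65·0.9153) ≈ 0.1135
After 'positive': P(carrier) = 0.9·0.1135 / (0.9·0.1135 + 0.65·0.8865) ≈ 0.1506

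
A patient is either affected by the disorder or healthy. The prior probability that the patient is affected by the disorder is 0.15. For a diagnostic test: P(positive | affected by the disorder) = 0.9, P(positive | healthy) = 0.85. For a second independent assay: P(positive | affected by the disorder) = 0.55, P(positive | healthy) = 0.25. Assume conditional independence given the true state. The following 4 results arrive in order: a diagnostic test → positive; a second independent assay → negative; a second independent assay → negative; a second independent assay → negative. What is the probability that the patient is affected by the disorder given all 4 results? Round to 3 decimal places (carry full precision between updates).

0.039

After a diagnostic test='positive': P(affected) = 0.9·0.1500 / (0.9·0.1500 + 0.85·0.8500) ≈ 0.1574
After a second independent assay='negative': P(affected) = 0.45·0.1574 / (0.45·0.1574 + 0.75·0.8426) ≈ 0.1008
After a second independent assay='negative': P(affected) = 0.45·0.1008 / (0.45·0.1008 + 0.75·0.8992) ≈ 0.0630
After a second independent assay='negative': P(affected) = 0.45·0.0630 / (0.45·0.0630 + 0.75·0.9370) ≈ 0.0388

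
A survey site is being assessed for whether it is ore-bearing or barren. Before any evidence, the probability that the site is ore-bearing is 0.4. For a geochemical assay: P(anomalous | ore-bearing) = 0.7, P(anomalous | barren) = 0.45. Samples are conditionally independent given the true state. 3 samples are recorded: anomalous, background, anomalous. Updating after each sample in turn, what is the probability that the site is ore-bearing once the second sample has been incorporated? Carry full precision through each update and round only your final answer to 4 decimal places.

After 'anomalous': P(ore) = 0.7·0.4000 / (0.7·0.4000 + 0.45·0.6000) ≈ 0.5091
After 'background': P(ore) = 0.3·0.5091 / (0.3·0.5091 + 0.55·0.4909) ≈ 0.3613

0.3613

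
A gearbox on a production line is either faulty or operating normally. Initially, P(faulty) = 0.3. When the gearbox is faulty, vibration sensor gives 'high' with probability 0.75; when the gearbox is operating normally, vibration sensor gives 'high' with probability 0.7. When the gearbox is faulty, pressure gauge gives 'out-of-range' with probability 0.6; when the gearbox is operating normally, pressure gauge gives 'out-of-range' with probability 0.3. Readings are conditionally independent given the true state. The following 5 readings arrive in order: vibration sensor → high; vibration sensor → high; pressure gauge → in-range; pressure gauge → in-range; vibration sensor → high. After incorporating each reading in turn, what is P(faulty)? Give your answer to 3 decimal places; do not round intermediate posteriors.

After vibration sensor='high': P(faulty) = 0.75·0.3000 / (0.75·0.3000 + 0.7·0.7000) ≈ 0.3147
After vibration sensor='high': P(faulty) = 0.75·0.3147 / (0.75·0.3147 + 0.7·0.6853) ≈ 0.3298
After pressure gauge='in-range': P(faulty) = 0.4·0.3298 / (0.4·0.3298 + 0.7·0.6702) ≈ 0.2194
After pressure gauge='in-range': P(faulty) = 0.4·0.2194 / (0.4·0.2194 + 0.7·0.7806) ≈ 0.1384
After vibration sensor='high': P(faulty) = 0.75·0.1384 / (0.75·0.1384 + 0.7·0.8616) ≈ 0.1468

0.147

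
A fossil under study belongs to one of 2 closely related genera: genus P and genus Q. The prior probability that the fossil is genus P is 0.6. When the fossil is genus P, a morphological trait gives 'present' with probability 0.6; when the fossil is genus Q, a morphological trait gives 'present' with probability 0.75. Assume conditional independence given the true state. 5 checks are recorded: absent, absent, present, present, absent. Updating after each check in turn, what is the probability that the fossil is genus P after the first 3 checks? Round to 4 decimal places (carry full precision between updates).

0.7544

After 'absent': P(genus P) = 0.4·0.6000 / (0.4·0.6000 + 0.25·0.4000) ≈ 0.7059
After 'absent': P(genus P) = 0.4·0.7059 / (0.4·0.7059 + 0.25·0.2941) ≈ 0.7934
After 'present': P(genus P) = 0.6·0.7934 / (0.6·0.7934 + 0.75·0.2066) ≈ 0.7544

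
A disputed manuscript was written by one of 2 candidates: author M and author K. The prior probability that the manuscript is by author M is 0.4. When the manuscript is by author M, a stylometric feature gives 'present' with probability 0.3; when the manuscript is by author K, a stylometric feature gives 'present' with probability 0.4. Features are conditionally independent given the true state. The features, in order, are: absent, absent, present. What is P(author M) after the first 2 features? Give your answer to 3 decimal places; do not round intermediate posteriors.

0.476

After 'absent': P(author M) = 0.7·0.4000 / (0.7·0.4000 + 0.6·0.6000) ≈ 0.4375
After 'absent': P(author M) = 0.7·0.4375 / (0.7·0.4375 + 0.6·0.5625) ≈ 0.4757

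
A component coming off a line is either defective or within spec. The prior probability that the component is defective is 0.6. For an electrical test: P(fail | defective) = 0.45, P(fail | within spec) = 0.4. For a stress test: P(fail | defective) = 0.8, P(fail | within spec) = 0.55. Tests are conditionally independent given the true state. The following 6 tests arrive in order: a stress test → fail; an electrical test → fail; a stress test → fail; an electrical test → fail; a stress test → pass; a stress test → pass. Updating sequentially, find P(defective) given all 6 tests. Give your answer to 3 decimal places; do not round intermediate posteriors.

Each posterior becomes the prior for the next update.
After a stress test='fail': P(defective) = 0.8·0.6000 / (0.8·0.6000 + 0.55·0.4000) ≈ 0.6857
After an electrical test='fail': P(defective) = 0.45·0.6857 / (0.45·0.6857 + 0.4·0.3143) ≈ 0.7105
After a stress test='fail': P(defective) = 0.8·0.7105 / (0.8·0.7105 + 0.55·0.2895) ≈ 0.7812
After an electrical test='fail': P(defective) = 0.45·0.7812 / (0.45·0.7812 + 0.4·0.2188) ≈ 0.8007
After a stress test='pass': P(defective) = 0.2·0.8007 / (0.2·0.8007 + 0.45·0.1993) ≈ 0.6409
After a stress test='pass': P(defective) = 0.2·0.6409 / (0.2·0.6409 + 0.45·0.3591) ≈ 0.4424

0.442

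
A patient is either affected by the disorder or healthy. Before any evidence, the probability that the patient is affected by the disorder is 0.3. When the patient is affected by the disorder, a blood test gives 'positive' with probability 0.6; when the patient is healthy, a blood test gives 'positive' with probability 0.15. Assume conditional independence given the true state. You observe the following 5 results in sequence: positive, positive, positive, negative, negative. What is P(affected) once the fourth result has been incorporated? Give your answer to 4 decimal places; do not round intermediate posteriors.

Apply Bayes' rule sequentially, carrying P(affected) forward.
After 'positive': P(affected) = 0.6·0.3000 / (0.6·0.3000 + 0.15·0.7000) ≈ 0.6316
After 'positive': P(affected) = 0.6·0.6316 / (0.6·0.6316 + 0.15·0.3684) ≈ 0.8727
After 'positive': P(affected) = 0.6·0.8727 / (0.6·0.8727 + 0.15·0.1273) ≈ 0.9648
After 'negative': P(affected) = 0.4·0.9648 / (0.4·0.9648 + 0.85·0.0352) ≈ 0.9281

0.9281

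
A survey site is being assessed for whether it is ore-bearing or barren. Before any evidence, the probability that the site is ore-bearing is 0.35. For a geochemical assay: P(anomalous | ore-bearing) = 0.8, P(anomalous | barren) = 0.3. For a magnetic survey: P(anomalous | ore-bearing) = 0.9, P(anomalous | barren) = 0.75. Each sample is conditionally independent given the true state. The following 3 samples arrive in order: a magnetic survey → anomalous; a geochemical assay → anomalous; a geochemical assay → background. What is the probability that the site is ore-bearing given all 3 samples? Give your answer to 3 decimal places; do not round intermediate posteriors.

0.330

Each posterior becomes the prior for the next update.
After a magnetic survey='anomalous': P(ore) = 0.9·0.3500 / (0.9·0.3500 + 0.75·0.6500) ≈ 0.3925
After a geochemical assay='anomalous': P(ore) = 0.8·0.3925 / (0.8·0.3925 + 0.3·0.6075) ≈ 0.6328
After a geochemical assay='background': P(ore) = 0.2·0.6328 / (0.2·0.6328 + 0.7·0.3672) ≈ 0.3299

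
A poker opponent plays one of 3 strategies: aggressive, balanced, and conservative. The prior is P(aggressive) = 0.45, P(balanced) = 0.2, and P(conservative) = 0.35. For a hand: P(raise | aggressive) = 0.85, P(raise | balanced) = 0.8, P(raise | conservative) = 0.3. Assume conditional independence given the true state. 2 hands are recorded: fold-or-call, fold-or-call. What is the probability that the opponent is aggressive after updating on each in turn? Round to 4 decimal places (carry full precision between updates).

After 'fold-or-call': normaliser = 0.15·0.4500 + 0.2·0.2000 + 0.7·0.3500; P(aggressive) ≈ 0.1915, P(balanced) ≈ 0.1135, P(conservative) ≈ 0.6950
After 'fold-or-call': normaliser = 0.15·0.1915 + 0.2·0.1135 + 0.7·0.6950; P(aggressive) ≈ 0.0534, P(balanced) ≈ 0.0422, P(conservative) ≈ 0.9044

0.0534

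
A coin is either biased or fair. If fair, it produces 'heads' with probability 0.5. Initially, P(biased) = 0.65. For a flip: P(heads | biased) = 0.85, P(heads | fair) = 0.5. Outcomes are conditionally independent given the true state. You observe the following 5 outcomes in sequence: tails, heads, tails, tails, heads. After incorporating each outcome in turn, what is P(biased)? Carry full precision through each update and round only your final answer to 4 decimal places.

After 'tails': P(biased) = 0.15·0.6500 / (0.15·0.6500 + 0.5·0.3500) ≈ 0.3578
After 'heads': P(biased) = 0.85·0.3578 / (0.85·0.3578 + 0.5·0.6422) ≈ 0.4864
After 'tails': P(biased) = 0.15·0.4864 / (0.15·0.4864 + 0.5·0.5136) ≈ 0.2213
After 'tails': P(biased) = 0.15·0.2213 / (0.15·0.2213 + 0.5·0.7787) ≈ 0.0785
After 'heads': P(biased) = 0.85·0.0785 / (0.85·0.0785 + 0.5·0.9215) ≈ 0.1266

0.1266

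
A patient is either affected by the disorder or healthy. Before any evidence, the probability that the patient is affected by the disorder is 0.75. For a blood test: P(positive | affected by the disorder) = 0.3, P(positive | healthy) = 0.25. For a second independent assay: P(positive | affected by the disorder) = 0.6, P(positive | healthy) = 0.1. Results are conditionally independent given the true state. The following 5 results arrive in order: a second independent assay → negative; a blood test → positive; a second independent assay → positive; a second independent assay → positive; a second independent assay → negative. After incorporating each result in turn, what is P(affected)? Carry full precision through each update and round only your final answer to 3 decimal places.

After a second independent assay='negative': P(affected) = 0.4·0.7500 / (0.4·0.7500 + 0.9·0.2500) ≈ 0.5714
After a blood test='positive': P(affected) = 0.3·0.5714 / (0.3·0.5714 + 0.25·0.4286) ≈ 0.6154
After a second independent assay='positive': P(affected) = 0.6·0.6154 / (0.6·0.6154 + 0.1·0.3846) ≈ 0.9057
After a second independent assay='positive': P(affected) = 0.6·0.9057 / (0.6·0.9057 + 0.1·0.0943) ≈ 0.9829
After a second independent assay='negative': P(affected) = 0.4·0.9829 / (0.4·0.9829 + 0.9·0.0171) ≈ 0.9624

0.962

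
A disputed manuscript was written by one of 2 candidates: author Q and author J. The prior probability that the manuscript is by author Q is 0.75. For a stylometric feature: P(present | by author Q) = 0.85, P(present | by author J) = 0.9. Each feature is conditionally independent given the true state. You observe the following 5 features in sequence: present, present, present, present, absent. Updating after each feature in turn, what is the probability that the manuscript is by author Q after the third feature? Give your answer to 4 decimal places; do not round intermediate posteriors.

0.7165

After 'present': P(author Q) = 0.85·0.7500 / (0.85·0.7500 + 0.9·0.2500) ≈ 0.7391
After 'present': P(author Q) = 0.85·0.7391 / (0.85·0.7391 + 0.9·0.2609) ≈ 0.7280
After 'present': P(author Q) = 0.85·0.7280 / (0.85·0.7280 + 0.9·0.2720) ≈ 0.7165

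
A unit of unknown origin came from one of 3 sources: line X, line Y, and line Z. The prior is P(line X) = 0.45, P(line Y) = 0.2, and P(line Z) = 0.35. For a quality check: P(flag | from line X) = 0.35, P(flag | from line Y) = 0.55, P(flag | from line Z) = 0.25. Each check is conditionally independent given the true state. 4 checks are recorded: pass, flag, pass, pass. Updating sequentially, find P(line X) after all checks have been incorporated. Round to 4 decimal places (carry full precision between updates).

0.4796

Each posterior becomes the prior for the next update.
After 'pass': normaliser = 0.65·0.4500 + 0.45·0.2000 + 0.75·0.3500; P(line X) ≈ 0.4535, P(line Y) ≈ 0.1395, P(line Z) ≈ 0.4070
After 'flag': normaliser = 0.35·0.4535 + 0.55·0.1395 + 0.25·0.4070; P(line X) ≈ 0.4707, P(line Y) ≈ 0.2276, P(line Z) ≈ 0.3017
After 'pass': normaliser = 0.65·0.4707 + 0.45·0.2276 + 0.75·0.3017; P(line X) ≈ 0.4821, P(line Y) ≈ 0.1614, P(line Z) ≈ 0.3566
After 'pass': normaliser = 0.65·0.4821 + 0.45·0.1614 + 0.75·0.3566; P(line X) ≈ 0.4796, P(line Y) ≈ 0.1111, P(line Z) ≈ 0.4093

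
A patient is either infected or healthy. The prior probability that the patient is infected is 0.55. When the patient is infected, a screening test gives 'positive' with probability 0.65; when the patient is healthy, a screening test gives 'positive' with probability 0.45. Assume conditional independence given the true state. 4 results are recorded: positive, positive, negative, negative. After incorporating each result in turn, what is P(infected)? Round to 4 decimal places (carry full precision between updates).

0.5080

After 'positive': P(infected) = 0.65·0.5500 / (0.65·0.5500 + 0.45·0.4500) ≈ 0.6384
After 'positive': P(infected) = 0.65·0.6384 / (0.65·0.6384 + 0.45·0.3616) ≈ 0.7183
After 'negative': P(infected) = 0.35·0.7183 / (0.35·0.7183 + 0.55·0.2817) ≈ 0.6187
After 'negative': P(infected) = 0.35·0.6187 / (0.35·0.6187 + 0.55·0.3813) ≈ 0.5080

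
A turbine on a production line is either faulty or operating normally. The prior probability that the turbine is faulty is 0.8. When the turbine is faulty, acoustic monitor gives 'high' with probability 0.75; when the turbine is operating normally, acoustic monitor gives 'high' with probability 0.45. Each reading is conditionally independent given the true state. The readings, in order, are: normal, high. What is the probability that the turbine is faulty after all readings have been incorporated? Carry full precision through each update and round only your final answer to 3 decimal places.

After 'normal': P(faulty) = 0.25·0.8000 / (0.25·0.8000 + 0.55·0.2000) ≈ 0.6452
After 'high': P(faulty) = 0.75·0.6452 / (0.75·0.6452 + 0.45·0.3548) ≈ 0.7519

0.752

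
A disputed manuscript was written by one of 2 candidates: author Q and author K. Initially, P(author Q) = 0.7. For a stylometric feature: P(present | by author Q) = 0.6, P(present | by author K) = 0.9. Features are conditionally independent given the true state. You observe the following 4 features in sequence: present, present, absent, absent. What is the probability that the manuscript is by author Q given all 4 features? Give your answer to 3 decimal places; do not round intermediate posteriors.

Apply Bayes' rule sequentially, carrying P(author Q) forward.
After 'present': P(author Q) = 0.6·0.7000 / (0.6·0.7000 + 0.9·0.3000) ≈ 0.6087
After 'present': P(author Q) = 0.6·0.6087 / (0.6·0.6087 + 0.9·0.3913) ≈ 0.5091
After 'absent': P(author Q) = 0.4·0.5091 / (0.4·0.5091 + 0.1·0.4909) ≈ 0.8058
After 'absent': P(author Q) = 0.4·0.8058 / (0.4·0.8058 + 0.1·0.1942) ≈ 0.9432

0.943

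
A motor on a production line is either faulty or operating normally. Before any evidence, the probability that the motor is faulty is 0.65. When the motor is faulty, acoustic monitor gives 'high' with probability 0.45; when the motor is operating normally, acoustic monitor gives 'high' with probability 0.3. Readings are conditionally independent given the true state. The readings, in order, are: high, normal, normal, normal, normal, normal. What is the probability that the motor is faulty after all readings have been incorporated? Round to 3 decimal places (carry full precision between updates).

0.455

After 'high': P(faulty) = 0.45·0.6500 / (0.45·0.6500 + 0.3·0.3500) ≈ 0.7358
After 'normal': P(faulty) = 0.55·0.7358 / (0.55·0.7358 + 0.7·0.2642) ≈ 0.6864
After 'normal': P(faulty) = 0.55·0.6864 / (0.55·0.6864 + 0.7·0.3136) ≈ 0.6323
After 'normal': P(faulty) = 0.55·0.6323 / (0.55·0.6323 + 0.7·0.3677) ≈ 0.5747
After 'normal': P(faulty) = 0.55·0.5747 / (0.55·0.5747 + 0.7·0.4253) ≈ 0.5150
After 'normal': P(faulty) = 0.55·0.5150 / (0.55·0.5150 + 0.7·0.4850) ≈ 0.4548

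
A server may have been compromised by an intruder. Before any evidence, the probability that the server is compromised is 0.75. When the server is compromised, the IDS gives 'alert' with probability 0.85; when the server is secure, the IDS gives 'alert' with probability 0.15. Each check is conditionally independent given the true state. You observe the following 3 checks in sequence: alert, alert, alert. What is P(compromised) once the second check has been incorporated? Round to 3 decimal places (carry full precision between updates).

0.990

After 'alert': P(compromised) = 0.85·0.7500 / (0.85·0.7500 + 0.15·0.2500) ≈ 0.9444
After 'alert': P(compromised) = 0.85·0.9444 / (0.85·0.9444 + 0.15·0.0556) ≈ 0.9897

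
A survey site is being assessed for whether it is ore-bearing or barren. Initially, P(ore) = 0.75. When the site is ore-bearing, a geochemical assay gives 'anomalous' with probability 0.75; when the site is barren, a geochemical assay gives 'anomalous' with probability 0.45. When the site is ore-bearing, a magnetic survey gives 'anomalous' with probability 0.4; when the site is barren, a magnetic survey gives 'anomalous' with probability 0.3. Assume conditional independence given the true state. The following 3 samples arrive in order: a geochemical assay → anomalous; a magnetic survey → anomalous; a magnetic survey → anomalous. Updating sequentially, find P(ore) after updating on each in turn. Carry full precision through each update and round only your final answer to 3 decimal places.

0.899

Each posterior becomes the prior for the next update.
After a geochemical assay='anomalous': P(ore) = 0.75·0.7500 / (0.75·0.7500 + 0.45·0.2500) ≈ 0.8333
After a magnetic survey='anomalous': P(ore) = 0.4·0.8333 / (0.4·0.8333 + 0.3·0.1667) ≈ 0.8696
After a magnetic survey='anomalous': P(ore) = 0.4·0.8696 / (0.4·0.8696 + 0.3·0.1304) ≈ 0.8989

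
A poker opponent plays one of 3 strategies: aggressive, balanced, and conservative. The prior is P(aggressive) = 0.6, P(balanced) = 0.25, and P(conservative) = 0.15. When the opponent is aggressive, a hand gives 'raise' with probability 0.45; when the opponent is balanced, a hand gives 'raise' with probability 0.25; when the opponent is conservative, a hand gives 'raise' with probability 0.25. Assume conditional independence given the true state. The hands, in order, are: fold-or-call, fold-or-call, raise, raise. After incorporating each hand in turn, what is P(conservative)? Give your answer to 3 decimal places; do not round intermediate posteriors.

After 'fold-or-call': normaliser = 0.55·0.6000 + 0.75·0.2500 + 0.75·0.1500; P(aggressive) ≈ 0.5238, P(balanced) ≈ 0.2976, P(conservative) ≈ 0.1786
After 'fold-or-call': normaliser = 0.55·0.5238 + 0.75·0.2976 + 0.75·0.1786; P(aggressive) ≈ 0.4465, P(balanced) ≈ 0.3459, P(conservative) ≈ 0.2076
After 'raise': normaliser = 0.45·0.4465 + 0.25·0.3459 + 0.25·0.2076; P(aggressive) ≈ 0.5922, P(balanced) ≈ 0.2549, P(conservative) ≈ 0.1529
After 'raise': normaliser = 0.45·0.5922 + 0.25·0.2549 + 0.25·0.1529; P(aggressive) ≈ 0.7233, P(balanced) ≈ 0.1730, P(conservative) ≈ 0.1038

0.104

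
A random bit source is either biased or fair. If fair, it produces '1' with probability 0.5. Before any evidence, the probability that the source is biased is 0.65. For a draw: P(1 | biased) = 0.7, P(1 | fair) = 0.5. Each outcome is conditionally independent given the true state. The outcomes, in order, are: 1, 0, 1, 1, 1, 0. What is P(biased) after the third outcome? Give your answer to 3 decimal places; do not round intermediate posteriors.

0.686

After '1': P(biased) = 0.7·0.6500 / (0.7·0.6500 + 0.5·0.3500) ≈ 0.7222
After '0': P(biased) = 0.3·0.7222 / (0.3·0.7222 + 0.5·0.2778) ≈ 0.6094
After '1': P(biased) = 0.7·0.6094 / (0.7·0.6094 + 0.5·0.3906) ≈ 0.6859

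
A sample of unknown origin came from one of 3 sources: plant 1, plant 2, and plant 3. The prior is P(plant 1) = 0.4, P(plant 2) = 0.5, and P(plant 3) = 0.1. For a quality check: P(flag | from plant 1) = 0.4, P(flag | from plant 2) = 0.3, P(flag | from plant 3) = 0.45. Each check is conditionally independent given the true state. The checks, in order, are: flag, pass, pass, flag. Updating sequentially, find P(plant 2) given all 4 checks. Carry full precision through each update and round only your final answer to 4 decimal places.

0.4305

After 'flag': normaliser = 0.4·0.4000 + 0.3·0.5000 + 0.45·0.1000; P(plant 1) ≈ 0.4507, P(plant 2) ≈ 0.4225, P(plant 3) ≈ 0.1268
After 'pass': normaliser = 0.6·0.4507 + 0.7·0.4225 + 0.55·0.1268; P(plant 1) ≈ 0.4252, P(plant 2) ≈ 0.4651, P(plant 3) ≈ 0.1096
After 'pass': normaliser = 0.6·0.4252 + 0.7·0.4651 + 0.55·0.1096; P(plant 1) ≈ 0.3980, P(plant 2) ≈ 0.5079, P(plant 3) ≈ 0.0941
After 'flag': normaliser = 0.4·0.3980 + 0.3·0.5079 + 0.45·0.0941; P(plant 1) ≈ 0.4499, P(plant 2) ≈ 0.4305, P(plant 3) ≈ 0.1196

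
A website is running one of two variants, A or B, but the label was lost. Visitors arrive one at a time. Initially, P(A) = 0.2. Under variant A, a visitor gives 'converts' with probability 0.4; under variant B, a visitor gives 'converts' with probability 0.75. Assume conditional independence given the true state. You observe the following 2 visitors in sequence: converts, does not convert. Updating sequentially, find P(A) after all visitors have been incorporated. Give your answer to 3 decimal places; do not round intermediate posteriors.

0.242

After 'converts': P(A) = 0.4·0.2000 / (0.4·0.2000 + 0.75·0.8000) ≈ 0.1176
After 'does not convert': P(A) = 0.6·0.1176 / (0.6·0.1176 + 0.25·0.8824) ≈ 0.2424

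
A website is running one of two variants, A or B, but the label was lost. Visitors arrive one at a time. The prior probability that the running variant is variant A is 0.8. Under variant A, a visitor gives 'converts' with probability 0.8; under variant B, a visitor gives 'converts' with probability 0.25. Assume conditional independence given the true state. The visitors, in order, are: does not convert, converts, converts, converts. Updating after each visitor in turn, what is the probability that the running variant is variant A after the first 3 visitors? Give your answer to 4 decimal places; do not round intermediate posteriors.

0.9161

After 'does not convert': P(A) = 0.2·0.8000 / (0.2·0.8000 + 0.75·0.2000) ≈ 0.5161
After 'converts': P(A) = 0.8·0.5161 / (0.8·0.5161 + 0.25·0.4839) ≈ 0.7734
After 'converts': P(A) = 0.8·0.7734 / (0.8·0.7734 + 0.25·0.2266) ≈ 0.9161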